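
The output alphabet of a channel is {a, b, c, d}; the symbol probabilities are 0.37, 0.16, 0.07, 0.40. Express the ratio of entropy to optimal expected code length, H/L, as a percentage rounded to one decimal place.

95.7%

Entropy H = −Σ p log₂ p ≈ 1.7511 bits.
Huffman merges: 7/100+4/25→23/100; 23/100+37/100→3/5; 2/5+3/5→1. L = 183/100 ≈ 1.8300.
Efficiency = H/L = 1.7511/1.8300 = 95.7%.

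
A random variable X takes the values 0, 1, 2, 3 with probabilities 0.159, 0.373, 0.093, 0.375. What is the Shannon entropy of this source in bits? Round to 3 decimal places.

1.802 bits

H = −Σ pᵢ log₂ pᵢ.
−0.159·log₂(0.159) = 0.4218
−0.373·log₂(0.373) = 0.5307
−0.093·log₂(0.093) = 0.3187
−0.375·log₂(0.375) = 0.5306
Sum ≈ 1.8018 → 1.802 bits.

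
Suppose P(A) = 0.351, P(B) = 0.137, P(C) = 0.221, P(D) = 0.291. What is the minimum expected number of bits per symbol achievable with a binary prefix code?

Repeatedly combine the two least-probable nodes; the expected code length is the sum of the merged weights.
merge 137/1000 + 221/1000 → 179/500
merge 291/1000 + 351/1000 → 321/500
merge 179/500 + 321/500 → 1
L = 179/500 + 321/500 + 1 = 2 bits/symbol.

2 bits/symbol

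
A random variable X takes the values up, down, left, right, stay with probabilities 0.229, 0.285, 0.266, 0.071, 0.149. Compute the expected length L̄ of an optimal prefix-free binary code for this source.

2.22 bits/symbol

Repeatedly combine the two least-probable nodes; the expected code length is the sum of the merged weights.
merge 71/1000 + 149/1000 → 11/50
merge 11/50 + 229/1000 → 449/1000
merge 133/500 + 57/200 → 551/1000
merge 449/1000 + 551/1000 → 1
L = 11/50 + 449/1000 + 551/1000 + 1 = 111/50 = 2.22 bits/symbol.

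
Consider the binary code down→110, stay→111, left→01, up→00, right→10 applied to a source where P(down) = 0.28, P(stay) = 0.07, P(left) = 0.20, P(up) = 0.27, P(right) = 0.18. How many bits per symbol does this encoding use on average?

L̄ = Σ pᵢ·ℓᵢ = 0.28·3 + 0.07·3 + 0.20·2 + 0.27·2 + 0.18·2 = 2.35 bits/symbol.

2.35 bits/symbol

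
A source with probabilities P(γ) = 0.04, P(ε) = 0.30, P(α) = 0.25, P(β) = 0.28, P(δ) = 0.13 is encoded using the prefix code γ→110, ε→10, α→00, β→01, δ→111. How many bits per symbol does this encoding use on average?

L̄ = Σ pᵢ·ℓᵢ = 0.04·3 + 0.30·2 + 0.25·2 + 0.28·2 + 0.13·3 = 2.17 bits/symbol.

2.17 bits/symbol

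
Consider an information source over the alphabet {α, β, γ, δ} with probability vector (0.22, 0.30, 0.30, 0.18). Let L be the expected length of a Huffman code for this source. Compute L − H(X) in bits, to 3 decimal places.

Entropy H = −Σ p log₂ p ≈ 1.9681 bits.
Huffman merges: 9/50+11/50→2/5; 3/10+3/10→3/5; 2/5+3/5→1. L = 2 ≈ 2.0000.
L − H = 2.0000 − 1.9681 = 0.032 bits.

0.032 bits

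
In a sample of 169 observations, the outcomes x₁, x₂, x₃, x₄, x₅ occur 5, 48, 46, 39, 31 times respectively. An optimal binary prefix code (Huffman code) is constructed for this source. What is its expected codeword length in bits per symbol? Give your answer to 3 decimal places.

2.213 bits/symbol

Probabilities are the counts divided by 169.
Repeatedly combine the two least-probable nodes; the expected code length is the sum of the merged weights.
merge 5/169 + 31/169 → 36/169
merge 36/169 + 3/13 → 75/169
merge 46/169 + 48/169 → 94/169
merge 75/169 + 94/169 → 1
L = 36/169 + 75/169 + 94/169 + 1 = 374/169 ≈ 2.213 bits/symbol.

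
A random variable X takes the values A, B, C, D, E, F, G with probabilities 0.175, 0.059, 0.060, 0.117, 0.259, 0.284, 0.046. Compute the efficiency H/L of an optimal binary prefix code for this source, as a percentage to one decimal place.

Entropy H = −Σ p log₂ p ≈ 2.5115 bits.
Huffman merges: 23/500+59/1000→21/200; 3/50+21/200→33/200; 117/1000+33/200→141/500; 7/40+259/1000→217/500; 141/500+71/250→283/500; 217/500+283/500→1. L = 319/125 ≈ 2.5520.
Efficiency = H/L = 2.5115/2.5520 = 98.4%.

98.4%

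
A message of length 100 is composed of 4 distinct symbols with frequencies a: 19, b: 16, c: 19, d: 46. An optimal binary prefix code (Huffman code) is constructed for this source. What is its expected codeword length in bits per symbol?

1.89 bits/symbol

Probabilities are the counts divided by 100.
Repeatedly combine the two least-probable nodes; the expected code length is the sum of the merged weights.
merge 4/25 + 19/100 → 7/20
merge 19/100 + 7/20 → 27/50
merge 23/50 + 27/50 → 1
L = 7/20 + 27/50 + 1 = 189/100 = 1.89 bits/symbol.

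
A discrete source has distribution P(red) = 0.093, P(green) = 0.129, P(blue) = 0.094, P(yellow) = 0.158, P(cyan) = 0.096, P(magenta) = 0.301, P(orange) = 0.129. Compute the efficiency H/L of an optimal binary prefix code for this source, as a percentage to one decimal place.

98.9%

Entropy H = −Σ p log₂ p ≈ 2.6681 bits.
Huffman merges: 93/1000+47/500→187/1000; 12/125+129/1000→9/40; 129/1000+79/500→287/1000; 187/1000+9/40→103/250; 287/1000+301/1000→147/250; 103/250+147/250→1. L = 2699/1000 ≈ 2.6990.
Efficiency = H/L = 2.6681/2.6990 = 98.9%.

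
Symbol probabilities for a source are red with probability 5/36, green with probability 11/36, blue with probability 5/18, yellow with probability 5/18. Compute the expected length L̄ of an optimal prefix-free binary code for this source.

2 bits/symbol

Repeatedly combine the two least-probable nodes; the expected code length is the sum of the merged weights.
merge 5/36 + 5/18 → 5/12
merge 5/18 + 11/36 → 7/12
merge 5/12 + 7/12 → 1
L = 5/12 + 7/12 + 1 = 2 bits/symbol.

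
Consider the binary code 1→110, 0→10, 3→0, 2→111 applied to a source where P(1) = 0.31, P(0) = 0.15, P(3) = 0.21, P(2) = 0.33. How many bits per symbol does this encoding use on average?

2.43 bits/symbol

L̄ = Σ pᵢ·ℓᵢ = 0.31·3 + 0.15·2 + 0.21·1 + 0.33·3 = 2.43 bits/symbol.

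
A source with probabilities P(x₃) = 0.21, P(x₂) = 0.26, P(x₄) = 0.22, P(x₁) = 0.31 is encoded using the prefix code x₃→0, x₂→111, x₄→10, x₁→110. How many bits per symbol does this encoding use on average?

2.36 bits/symbol

L̄ = Σ pᵢ·ℓᵢ = 0.21·1 + 0.26·3 + 0.22·2 + 0.31·3 = 2.36 bits/symbol.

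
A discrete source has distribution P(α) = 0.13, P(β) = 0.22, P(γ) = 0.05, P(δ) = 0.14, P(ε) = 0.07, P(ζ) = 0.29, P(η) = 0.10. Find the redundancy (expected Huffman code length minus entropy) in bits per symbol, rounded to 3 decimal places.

0.015 bits

Entropy H = −Σ p log₂ p ≈ 2.5951 bits.
Huffman merges: 1/20+7/100→3/25; 1/10+3/25→11/50; 13/100+7/50→27/100; 11/50+11/50→11/25; 27/100+29/100→14/25; 11/25+14/25→1. L = 261/100 ≈ 2.6100.
L − H = 2.6100 − 2.5951 = 0.015 bits.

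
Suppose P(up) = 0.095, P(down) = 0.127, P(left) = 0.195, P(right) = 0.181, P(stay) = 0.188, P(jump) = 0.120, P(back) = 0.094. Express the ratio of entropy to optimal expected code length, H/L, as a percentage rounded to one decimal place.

Entropy H = −Σ p log₂ p ≈ 2.7480 bits.
Huffman merges: 47/500+19/200→189/1000; 3/25+127/1000→247/1000; 181/1000+47/250→369/1000; 189/1000+39/200→48/125; 247/1000+369/1000→77/125; 48/125+77/125→1. L = 561/200 ≈ 2.8050.
Efficiency = H/L = 2.7480/2.8050 = 98.0%.

98.0%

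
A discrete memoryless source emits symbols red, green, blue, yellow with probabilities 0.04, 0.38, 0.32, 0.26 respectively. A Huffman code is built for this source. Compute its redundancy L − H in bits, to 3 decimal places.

0.172 bits

Entropy H = −Σ p log₂ p ≈ 1.7475 bits.
Huffman merges: 1/25+13/50→3/10; 3/10+8/25→31/50; 19/50+31/50→1. L = 48/25 ≈ 1.9200.
L − H = 1.9200 − 1.7475 = 0.172 bits.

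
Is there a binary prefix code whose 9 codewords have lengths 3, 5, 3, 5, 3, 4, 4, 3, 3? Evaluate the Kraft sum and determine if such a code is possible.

0.8125; yes

With common denominator 2^5 = 32: Σ 2^(−ℓᵢ) = 4/32 + 1/32 + 4/32 + 1/32 + 4/32 + 2/32 + 2/32 + 4/32 + 4/32 = 26/32 = 0.8125.
Kraft's inequality requires Σ ≤ 1; here Σ = 0.8125 ≤ 1, so such a prefix code exists.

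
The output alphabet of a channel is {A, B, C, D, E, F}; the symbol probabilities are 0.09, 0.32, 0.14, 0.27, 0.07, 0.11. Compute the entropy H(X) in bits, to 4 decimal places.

H = −Σ pᵢ log₂ pᵢ.
−0.09·log₂(0.09) = 0.3127
−0.32·log₂(0.32) = 0.5260
−0.14·log₂(0.14) = 0.3971
−0.27·log₂(0.27) = 0.5100
−0.07·log₂(0.07) = 0.2686
−0.11·log₂(0.11) = 0.3503
Sum ≈ 2.3647 → 2.3647 bits.

2.3647 bits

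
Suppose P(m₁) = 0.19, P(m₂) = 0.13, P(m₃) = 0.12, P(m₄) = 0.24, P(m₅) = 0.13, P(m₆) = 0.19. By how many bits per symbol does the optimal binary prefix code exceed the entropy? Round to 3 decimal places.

Entropy H = −Σ p log₂ p ≈ 2.5369 bits.
Huffman merges: 3/25+13/100→1/4; 13/100+19/100→8/25; 19/100+6/25→43/100; 1/4+8/25→57/100; 43/100+57/100→1. L = 257/100 ≈ 2.5700.
L − H = 2.5700 − 2.5369 = 0.033 bits.

0.033 bits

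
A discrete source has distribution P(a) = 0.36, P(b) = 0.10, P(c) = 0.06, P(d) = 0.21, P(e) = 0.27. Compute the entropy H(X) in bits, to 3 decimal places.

2.089 bits

H = −Σ pᵢ log₂ pᵢ.
−0.36·log₂(0.36) = 0.5306
−0.10·log₂(0.10) = 0.3322
−0.06·log₂(0.06) = 0.2435
−0.21·log₂(0.21) = 0.4728
−0.27·log₂(0.27) = 0.5100
Sum ≈ 2.0892 → 2.089 bits.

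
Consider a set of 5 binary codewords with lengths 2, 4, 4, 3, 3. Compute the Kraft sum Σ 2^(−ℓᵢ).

With common denominator 2^4 = 16: Σ 2^(−ℓᵢ) = 4/16 + 1/16 + 1/16 + 2/16 + 2/16 = 10/16 = 0.625.

0.625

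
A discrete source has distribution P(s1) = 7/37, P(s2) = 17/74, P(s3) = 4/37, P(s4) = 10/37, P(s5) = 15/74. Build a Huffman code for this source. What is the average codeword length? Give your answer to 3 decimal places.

Repeatedly combine the two least-probable nodes; the expected code length is the sum of the merged weights.
merge 4/37 + 7/37 → 11/37
merge 15/74 + 17/74 → 16/37
merge 10/37 + 11/37 → 21/37
merge 16/37 + 21/37 → 1
L = 11/37 + 16/37 + 21/37 + 1 = 85/37 ≈ 2.297 bits/symbol.

2.297 bits/symbol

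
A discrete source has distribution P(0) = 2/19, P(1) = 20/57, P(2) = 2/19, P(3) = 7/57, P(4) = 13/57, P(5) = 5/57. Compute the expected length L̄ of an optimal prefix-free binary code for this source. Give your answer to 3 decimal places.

Repeatedly combine the two least-probable nodes; the expected code length is the sum of the merged weights.
merge 5/57 + 2/19 → 11/57
merge 2/19 + 7/57 → 13/57
merge 11/57 + 13/57 → 8/19
merge 13/57 + 20/57 → 11/19
merge 8/19 + 11/19 → 1
L = 11/57 + 13/57 + 8/19 + 11/19 + 1 = 46/19 ≈ 2.421 bits/symbol.

2.421 bits/symbol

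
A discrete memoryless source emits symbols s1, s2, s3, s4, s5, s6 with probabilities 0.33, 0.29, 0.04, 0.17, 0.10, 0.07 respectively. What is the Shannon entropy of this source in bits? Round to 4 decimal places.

H = −Σ pᵢ log₂ pᵢ.
−0.33·log₂(0.33) = 0.5278
−0.29·log₂(0.29) = 0.5179
−0.04·log₂(0.04) = 0.1858
−0.17·log₂(0.17) = 0.4346
−0.10·log₂(0.10) = 0.3322
−0.07·log₂(0.07) = 0.2686
Sum ≈ 2.2668 → 2.2668 bits.

2.2668 bits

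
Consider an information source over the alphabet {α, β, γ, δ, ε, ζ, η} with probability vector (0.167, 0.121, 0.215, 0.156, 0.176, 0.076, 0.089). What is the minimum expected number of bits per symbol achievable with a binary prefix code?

2.774 bits/symbol

Repeatedly combine the two least-probable nodes; the expected code length is the sum of the merged weights.
merge 19/250 + 89/1000 → 33/200
merge 121/1000 + 39/250 → 277/1000
merge 33/200 + 167/1000 → 83/250
merge 22/125 + 43/200 → 391/1000
merge 277/1000 + 83/250 → 609/1000
merge 391/1000 + 609/1000 → 1
L = 33/200 + 277/1000 + 83/250 + 391/1000 + 609/1000 + 1 = 1387/500 = 2.774 bits/symbol.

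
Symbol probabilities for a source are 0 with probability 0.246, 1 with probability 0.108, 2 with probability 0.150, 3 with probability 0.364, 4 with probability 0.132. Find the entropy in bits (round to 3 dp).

H = −Σ pᵢ log₂ pᵢ.
−0.246·log₂(0.246) = 0.4977
−0.108·log₂(0.108) = 0.3468
−0.150·log₂(0.150) = 0.4105
−0.364·log₂(0.364) = 0.5307
−0.132·log₂(0.132) = 0.3856
Sum ≈ 2.1714 → 2.171 bits.

2.171 bits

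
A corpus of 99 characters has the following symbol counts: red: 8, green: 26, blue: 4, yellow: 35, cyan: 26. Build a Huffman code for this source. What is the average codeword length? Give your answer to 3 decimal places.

Probabilities are the counts divided by 99.
Repeatedly combine the two least-probable nodes; the expected code length is the sum of the merged weights.
merge 4/99 + 8/99 → 4/33
merge 4/33 + 26/99 → 38/99
merge 26/99 + 35/99 → 61/99
merge 38/99 + 61/99 → 1
L = 4/33 + 38/99 + 61/99 + 1 = 70/33 ≈ 2.121 bits/symbol.

2.121 bits/symbol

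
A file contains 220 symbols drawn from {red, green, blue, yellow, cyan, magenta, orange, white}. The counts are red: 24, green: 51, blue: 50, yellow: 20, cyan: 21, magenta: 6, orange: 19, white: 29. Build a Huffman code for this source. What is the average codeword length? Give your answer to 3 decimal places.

Probabilities are the counts divided by 220.
Repeatedly combine the two least-probable nodes; the expected code length is the sum of the merged weights.
merge 3/110 + 19/220 → 5/44
merge 1/11 + 21/220 → 41/220
merge 6/55 + 5/44 → 49/220
merge 29/220 + 41/220 → 7/22
merge 49/220 + 5/22 → 9/20
merge 51/220 + 7/22 → 11/20
merge 9/20 + 11/20 → 1
L = 5/44 + 41/220 + 49/220 + 7/22 + 9/20 + 11/20 + 1 = 125/44 ≈ 2.841 bits/symbol.

2.841 bits/symbol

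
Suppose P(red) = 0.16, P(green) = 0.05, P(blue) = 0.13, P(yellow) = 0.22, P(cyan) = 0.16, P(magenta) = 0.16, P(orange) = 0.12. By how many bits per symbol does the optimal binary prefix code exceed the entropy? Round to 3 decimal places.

0.065 bits

Entropy H = −Σ p log₂ p ≈ 2.7154 bits.
Huffman merges: 1/20+3/25→17/100; 13/100+4/25→29/100; 4/25+4/25→8/25; 17/100+11/50→39/100; 29/100+8/25→61/100; 39/100+61/100→1. L = 139/50 ≈ 2.7800.
L − H = 2.7800 − 2.7154 = 0.065 bits.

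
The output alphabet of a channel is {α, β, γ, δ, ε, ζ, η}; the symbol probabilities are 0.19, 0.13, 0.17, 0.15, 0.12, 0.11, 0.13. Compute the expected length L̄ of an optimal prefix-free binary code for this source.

2.81 bits/symbol

Repeatedly combine the two least-probable nodes; the expected code length is the sum of the merged weights.
merge 11/100 + 3/25 → 23/100
merge 13/100 + 13/100 → 13/50
merge 3/20 + 17/100 → 8/25
merge 19/100 + 23/100 → 21/50
merge 13/50 + 8/25 → 29/50
merge 21/50 + 29/50 → 1
L = 23/100 + 13/50 + 8/25 + 21/50 + 29/50 + 1 = 281/100 = 2.81 bits/symbol.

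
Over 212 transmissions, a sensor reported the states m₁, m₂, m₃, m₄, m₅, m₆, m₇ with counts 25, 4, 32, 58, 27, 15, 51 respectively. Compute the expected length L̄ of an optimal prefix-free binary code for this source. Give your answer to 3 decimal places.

Probabilities are the counts divided by 212.
Repeatedly combine the two least-probable nodes; the expected code length is the sum of the merged weights.
merge 1/53 + 15/212 → 19/212
merge 19/212 + 25/212 → 11/53
merge 27/212 + 8/53 → 59/212
merge 11/53 + 51/212 → 95/212
merge 29/106 + 59/212 → 117/212
merge 95/212 + 117/212 → 1
L = 19/212 + 11/53 + 59/212 + 95/212 + 117/212 + 1 = 273/106 ≈ 2.575 bits/symbol.

2.575 bits/symbol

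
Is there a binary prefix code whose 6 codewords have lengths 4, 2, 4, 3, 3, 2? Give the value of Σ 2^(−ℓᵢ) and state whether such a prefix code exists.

0.875; yes

With common denominator 2^4 = 16: Σ 2^(−ℓᵢ) = 1/16 + 4/16 + 1/16 + 2/16 + 2/16 + 4/16 = 14/16 = 0.875.
Kraft's inequality requires Σ ≤ 1; here Σ = 0.875 ≤ 1, so such a prefix code exists.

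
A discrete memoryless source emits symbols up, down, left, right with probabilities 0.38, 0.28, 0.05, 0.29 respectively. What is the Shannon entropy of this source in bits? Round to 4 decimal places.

1.7787 bits

H = −Σ pᵢ log₂ pᵢ.
−0.38·log₂(0.38) = 0.5305
−0.28·log₂(0.28) = 0.5142
−0.05·log₂(0.05) = 0.2161
−0.29·log₂(0.29) = 0.5179
Sum ≈ 1.7787 → 1.7787 bits.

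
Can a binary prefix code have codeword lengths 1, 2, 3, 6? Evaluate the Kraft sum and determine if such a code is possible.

With common denominator 2^6 = 64: Σ 2^(−ℓᵢ) = 32/64 + 16/64 + 8/64 + 1/64 = 57/64 = 0.890625.
Kraft's inequality requires Σ ≤ 1; here Σ = 0.890625 ≤ 1, so such a prefix code exists.

0.890625; yes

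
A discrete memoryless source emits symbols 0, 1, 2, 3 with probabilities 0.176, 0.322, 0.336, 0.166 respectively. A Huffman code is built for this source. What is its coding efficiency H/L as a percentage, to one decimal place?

96.3%

Entropy H = −Σ p log₂ p ≈ 1.9263 bits.
Huffman merges: 83/500+22/125→171/500; 161/500+42/125→329/500; 171/500+329/500→1. L = 2 ≈ 2.0000.
Efficiency = H/L = 1.9263/2.0000 = 96.3%.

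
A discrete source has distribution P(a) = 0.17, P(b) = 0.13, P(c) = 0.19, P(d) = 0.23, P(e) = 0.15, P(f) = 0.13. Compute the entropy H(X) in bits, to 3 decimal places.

H = −Σ pᵢ log₂ pᵢ.
−0.17·log₂(0.17) = 0.4346
−0.13·log₂(0.13) = 0.3826
−0.19·log₂(0.19) = 0.4552
−0.23·log₂(0.23) = 0.4877
−0.15·log₂(0.15) = 0.4105
−0.13·log₂(0.13) = 0.3826
Sum ≈ 2.5533 → 2.553 bits.

2.553 bits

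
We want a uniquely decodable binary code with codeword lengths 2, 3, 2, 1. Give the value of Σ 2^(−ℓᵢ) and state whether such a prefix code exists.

1.125; no

With common denominator 2^3 = 8: Σ 2^(−ℓᵢ) = 2/8 + 1/8 + 2/8 + 4/8 = 9/8 = 1.125.
Kraft's inequality requires Σ ≤ 1; here Σ = 1.125 > 1, so no such prefix code exists.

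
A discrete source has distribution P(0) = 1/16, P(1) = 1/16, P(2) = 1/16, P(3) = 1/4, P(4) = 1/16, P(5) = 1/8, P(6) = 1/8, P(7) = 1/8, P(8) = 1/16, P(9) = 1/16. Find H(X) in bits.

Each probability is a power of 1/2, so log₂(1/p) is an integer.
H = Σ p·log₂(1/p) = 1/16·4 + 1/16·4 + 1/16·4 + 1/4·2 + 1/16·4 + 1/8·3 + 1/8·3 + 1/8·3 + 1/16·4 + 1/16·4 = 3.125 bits.

3.125 bits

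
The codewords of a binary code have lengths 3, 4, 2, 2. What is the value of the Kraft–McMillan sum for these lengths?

0.6875

With common denominator 2^4 = 16: Σ 2^(−ℓᵢ) = 2/16 + 1/16 + 4/16 + 4/16 = 11/16 = 0.6875.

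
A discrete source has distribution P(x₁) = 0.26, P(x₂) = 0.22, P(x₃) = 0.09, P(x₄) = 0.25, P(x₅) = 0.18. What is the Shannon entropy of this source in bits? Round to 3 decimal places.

H = −Σ pᵢ log₂ pᵢ.
−0.26·log₂(0.26) = 0.5053
−0.22·log₂(0.22) = 0.4806
−0.09·log₂(0.09) = 0.3127
−0.25·log₂(0.25) = 0.5000
−0.18·log₂(0.18) = 0.4453
Sum ≈ 2.2438 → 2.244 bits.

2.244 bits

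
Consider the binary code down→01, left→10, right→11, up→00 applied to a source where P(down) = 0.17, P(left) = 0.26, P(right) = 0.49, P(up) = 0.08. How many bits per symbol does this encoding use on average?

2 bits/symbol

L̄ = Σ pᵢ·ℓᵢ = 0.17·2 + 0.26·2 + 0.49·2 + 0.08·2 = 2 bits/symbol.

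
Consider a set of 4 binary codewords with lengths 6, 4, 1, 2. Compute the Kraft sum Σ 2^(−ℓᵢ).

0.828125

With common denominator 2^6 = 64: Σ 2^(−ℓᵢ) = 1/64 + 4/64 + 32/64 + 16/64 = 53/64 = 0.828125.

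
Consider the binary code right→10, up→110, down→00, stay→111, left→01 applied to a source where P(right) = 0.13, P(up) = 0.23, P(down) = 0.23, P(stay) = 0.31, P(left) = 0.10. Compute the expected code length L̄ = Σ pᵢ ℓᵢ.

L̄ = Σ pᵢ·ℓᵢ = 0.13·2 + 0.23·3 + 0.23·2 + 0.31·3 + 0.10·2 = 2.54 bits/symbol.

2.54 bits/symbol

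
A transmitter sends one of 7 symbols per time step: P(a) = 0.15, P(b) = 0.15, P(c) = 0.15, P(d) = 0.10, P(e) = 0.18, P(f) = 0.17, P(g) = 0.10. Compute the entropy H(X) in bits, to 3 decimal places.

2.776 bits

H = −Σ pᵢ log₂ pᵢ.
−0.15·log₂(0.15) = 0.4105
−0.15·log₂(0.15) = 0.4105
−0.15·log₂(0.15) = 0.4105
−0.10·log₂(0.10) = 0.3322
−0.18·log₂(0.18) = 0.4453
−0.17·log₂(0.17) = 0.4346
−0.10·log₂(0.10) = 0.3322
Sum ≈ 2.7759 → 2.776 bits.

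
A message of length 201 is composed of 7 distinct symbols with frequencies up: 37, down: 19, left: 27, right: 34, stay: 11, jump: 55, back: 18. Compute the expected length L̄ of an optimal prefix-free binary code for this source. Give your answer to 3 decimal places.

2.687 bits/symbol

Probabilities are the counts divided by 201.
Repeatedly combine the two least-probable nodes; the expected code length is the sum of the merged weights.
merge 11/201 + 6/67 → 29/201
merge 19/201 + 9/67 → 46/201
merge 29/201 + 34/201 → 21/67
merge 37/201 + 46/201 → 83/201
merge 55/201 + 21/67 → 118/201
merge 83/201 + 118/201 → 1
L = 29/201 + 46/201 + 21/67 + 83/201 + 118/201 + 1 = 180/67 ≈ 2.687 bits/symbol.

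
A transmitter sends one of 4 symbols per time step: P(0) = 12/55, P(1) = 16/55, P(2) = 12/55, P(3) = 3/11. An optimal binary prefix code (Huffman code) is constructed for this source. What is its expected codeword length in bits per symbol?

2 bits/symbol

Repeatedly combine the two least-probable nodes; the expected code length is the sum of the merged weights.
merge 12/55 + 12/55 → 24/55
merge 3/11 + 16/55 → 31/55
merge 24/55 + 31/55 → 1
L = 24/55 + 31/55 + 1 = 2 bits/symbol.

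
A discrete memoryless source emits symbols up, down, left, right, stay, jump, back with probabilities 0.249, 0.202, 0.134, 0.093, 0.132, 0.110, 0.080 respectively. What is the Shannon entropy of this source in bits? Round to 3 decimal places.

2.700 bits

H = −Σ pᵢ log₂ pᵢ.
−0.249·log₂(0.249) = 0.4994
−0.202·log₂(0.202) = 0.4661
−0.134·log₂(0.134) = 0.3886
−0.093·log₂(0.093) = 0.3187
−0.132·log₂(0.132) = 0.3856
−0.110·log₂(0.110) = 0.3503
−0.080·log₂(0.080) = 0.2915
Sum ≈ 2.7002 → 2.700 bits.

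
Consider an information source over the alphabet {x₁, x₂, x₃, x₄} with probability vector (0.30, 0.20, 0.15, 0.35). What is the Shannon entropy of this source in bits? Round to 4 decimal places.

1.9261 bits

H = −Σ pᵢ log₂ pᵢ.
−0.30·log₂(0.30) = 0.5211
−0.20·log₂(0.20) = 0.4644
−0.15·log₂(0.15) = 0.4105
−0.35·log₂(0.35) = 0.5301
Sum ≈ 1.9261 → 1.9261 bits.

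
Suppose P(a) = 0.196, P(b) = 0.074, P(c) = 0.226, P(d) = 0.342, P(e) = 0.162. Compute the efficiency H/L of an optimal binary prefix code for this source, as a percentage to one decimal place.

97.4%

Entropy H = −Σ p log₂ p ≈ 2.1785 bits.
Huffman merges: 37/500+81/500→59/250; 49/250+113/500→211/500; 59/250+171/500→289/500; 211/500+289/500→1. L = 559/250 ≈ 2.2360.
Efficiency = H/L = 2.1785/2.2360 = 97.4%.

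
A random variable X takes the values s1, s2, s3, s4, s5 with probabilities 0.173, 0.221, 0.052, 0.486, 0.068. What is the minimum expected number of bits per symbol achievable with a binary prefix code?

1.927 bits/symbol

Repeatedly combine the two least-probable nodes; the expected code length is the sum of the merged weights.
merge 13/250 + 17/250 → 3/25
merge 3/25 + 173/1000 → 293/1000
merge 221/1000 + 293/1000 → 257/500
merge 243/500 + 257/500 → 1
L = 3/25 + 293/1000 + 257/500 + 1 = 1927/1000 = 1.927 bits/symbol.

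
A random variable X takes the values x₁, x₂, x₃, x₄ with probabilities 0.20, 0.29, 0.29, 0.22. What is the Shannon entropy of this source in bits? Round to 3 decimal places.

1.981 bits

H = −Σ pᵢ log₂ pᵢ.
−0.20·log₂(0.20) = 0.4644
−0.29·log₂(0.29) = 0.5179
−0.29·log₂(0.29) = 0.5179
−0.22·log₂(0.22) = 0.4806
Sum ≈ 1.9808 → 1.981 bits.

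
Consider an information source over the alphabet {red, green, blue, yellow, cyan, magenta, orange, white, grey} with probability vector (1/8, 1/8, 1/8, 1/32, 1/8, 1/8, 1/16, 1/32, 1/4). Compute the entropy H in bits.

2.9375 bits

Each probability is a power of 1/2, so log₂(1/p) is an integer.
H = Σ p·log₂(1/p) = 1/8·3 + 1/8·3 + 1/8·3 + 1/32·5 + 1/8·3 + 1/8·3 + 1/16·4 + 1/32·5 + 1/4·2 = 2.9375 bits.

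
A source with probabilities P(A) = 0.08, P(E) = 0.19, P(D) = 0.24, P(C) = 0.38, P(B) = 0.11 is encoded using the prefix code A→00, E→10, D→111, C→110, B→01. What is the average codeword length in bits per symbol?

2.62 bits/symbol

L̄ = Σ pᵢ·ℓᵢ = 0.08·2 + 0.19·2 + 0.24·3 + 0.38·3 + 0.11·2 = 2.62 bits/symbol.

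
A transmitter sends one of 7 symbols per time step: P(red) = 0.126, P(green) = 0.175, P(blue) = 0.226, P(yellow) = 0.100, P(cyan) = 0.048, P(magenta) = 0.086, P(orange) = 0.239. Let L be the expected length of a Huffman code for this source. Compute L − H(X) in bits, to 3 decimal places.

Entropy H = −Σ p log₂ p ≈ 2.6419 bits.
Huffman merges: 6/125+43/500→67/500; 1/10+63/500→113/500; 67/500+7/40→309/1000; 113/500+113/500→113/250; 239/1000+309/1000→137/250; 113/250+137/250→1. L = 2669/1000 ≈ 2.6690.
L − H = 2.6690 − 2.6419 = 0.027 bits.

0.027 bits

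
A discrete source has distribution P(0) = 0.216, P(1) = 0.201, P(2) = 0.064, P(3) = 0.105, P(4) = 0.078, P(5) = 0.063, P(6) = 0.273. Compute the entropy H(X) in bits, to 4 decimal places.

2.5877 bits

H = −Σ pᵢ log₂ pᵢ.
−0.216·log₂(0.216) = 0.4776
−0.201·log₂(0.201) = 0.4653
−0.064·log₂(0.064) = 0.2538
−0.105·log₂(0.105) = 0.3414
−0.078·log₂(0.078) = 0.2871
−0.063·log₂(0.063) = 0.2513
−0.273·log₂(0.273) = 0.5113
Sum ≈ 2.5877 → 2.5877 bits.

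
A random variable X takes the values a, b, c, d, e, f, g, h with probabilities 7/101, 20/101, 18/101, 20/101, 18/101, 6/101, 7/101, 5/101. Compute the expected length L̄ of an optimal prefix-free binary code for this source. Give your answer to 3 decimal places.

Repeatedly combine the two least-probable nodes; the expected code length is the sum of the merged weights.
merge 5/101 + 6/101 → 11/101
merge 7/101 + 7/101 → 14/101
merge 11/101 + 14/101 → 25/101
merge 18/101 + 18/101 → 36/101
merge 20/101 + 20/101 → 40/101
merge 25/101 + 36/101 → 61/101
merge 40/101 + 61/101 → 1
L = 11/101 + 14/101 + 25/101 + 36/101 + 40/101 + 61/101 + 1 = 288/101 ≈ 2.851 bits/symbol.

2.851 bits/symbol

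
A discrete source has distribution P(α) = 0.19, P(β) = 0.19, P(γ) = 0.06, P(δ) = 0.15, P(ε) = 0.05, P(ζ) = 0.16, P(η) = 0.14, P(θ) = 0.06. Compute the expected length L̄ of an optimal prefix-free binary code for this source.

Repeatedly combine the two least-probable nodes; the expected code length is the sum of the merged weights.
merge 1/20 + 3/50 → 11/100
merge 3/50 + 11/100 → 17/100
merge 7/50 + 3/20 → 29/100
merge 4/25 + 17/100 → 33/100
merge 19/100 + 19/100 → 19/50
merge 29/100 + 33/100 → 31/50
merge 19/50 + 31/50 → 1
L = 11/100 + 17/100 + 29/100 + 33/100 + 19/50 + 31/50 + 1 = 29/10 = 2.9 bits/symbol.

2.9 bits/symbol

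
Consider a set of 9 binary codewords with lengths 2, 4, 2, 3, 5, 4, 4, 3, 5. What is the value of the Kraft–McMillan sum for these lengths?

1

With common denominator 2^5 = 32: Σ 2^(−ℓᵢ) = 8/32 + 2/32 + 8/32 + 4/32 + 1/32 + 2/32 + 2/32 + 4/32 + 1/32 = 32/32 = 1.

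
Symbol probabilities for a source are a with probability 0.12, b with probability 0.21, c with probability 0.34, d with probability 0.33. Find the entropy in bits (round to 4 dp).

1.8969 bits

H = −Σ pᵢ log₂ pᵢ.
−0.12·log₂(0.12) = 0.3671
−0.21·log₂(0.21) = 0.4728
−0.34·log₂(0.34) = 0.5292
−0.33·log₂(0.33) = 0.5278
Sum ≈ 1.8969 → 1.8969 bits.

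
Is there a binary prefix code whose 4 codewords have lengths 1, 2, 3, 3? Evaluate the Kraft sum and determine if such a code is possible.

1; yes

With common denominator 2^3 = 8: Σ 2^(−ℓᵢ) = 4/8 + 2/8 + 1/8 + 1/8 = 8/8 = 1.
Kraft's inequality requires Σ ≤ 1; here Σ = 1 ≤ 1, so such a prefix code exists.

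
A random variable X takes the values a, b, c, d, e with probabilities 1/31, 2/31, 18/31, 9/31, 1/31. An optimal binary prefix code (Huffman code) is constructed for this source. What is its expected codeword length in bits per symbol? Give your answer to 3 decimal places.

Repeatedly combine the two least-probable nodes; the expected code length is the sum of the merged weights.
merge 1/31 + 1/31 → 2/31
merge 2/31 + 2/31 → 4/31
merge 4/31 + 9/31 → 13/31
merge 13/31 + 18/31 → 1
L = 2/31 + 4/31 + 13/31 + 1 = 50/31 ≈ 1.613 bits/symbol.

1.613 bits/symbol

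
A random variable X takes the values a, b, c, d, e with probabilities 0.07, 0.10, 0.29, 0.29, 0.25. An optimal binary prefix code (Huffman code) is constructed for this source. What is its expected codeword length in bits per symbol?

Repeatedly combine the two least-probable nodes; the expected code length is the sum of the merged weights.
merge 7/100 + 1/10 → 17/100
merge 17/100 + 1/4 → 21/50
merge 29/100 + 29/100 → 29/50
merge 21/50 + 29/50 → 1
L = 17/100 + 21/50 + 29/50 + 1 = 217/100 = 2.17 bits/symbol.

2.17 bits/symbol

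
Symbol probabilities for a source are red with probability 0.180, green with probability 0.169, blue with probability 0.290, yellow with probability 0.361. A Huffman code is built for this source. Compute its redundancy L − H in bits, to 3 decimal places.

Entropy H = −Σ p log₂ p ≈ 1.9273 bits.
Huffman merges: 169/1000+9/50→349/1000; 29/100+349/1000→639/1000; 361/1000+639/1000→1. L = 497/250 ≈ 1.9880.
L − H = 1.9880 − 1.9273 = 0.061 bits.

0.061 bits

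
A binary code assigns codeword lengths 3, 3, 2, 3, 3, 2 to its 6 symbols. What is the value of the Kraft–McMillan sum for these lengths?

1

With common denominator 2^3 = 8: Σ 2^(−ℓᵢ) = 1/8 + 1/8 + 2/8 + 1/8 + 1/8 + 2/8 = 8/8 = 1.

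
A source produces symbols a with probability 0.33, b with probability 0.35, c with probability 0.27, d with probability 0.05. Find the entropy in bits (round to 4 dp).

H = −Σ pᵢ log₂ pᵢ.
−0.33·log₂(0.33) = 0.5278
−0.35·log₂(0.35) = 0.5301
−0.27·log₂(0.27) = 0.5100
−0.05·log₂(0.05) = 0.2161
Sum ≈ 1.7840 → 1.7840 bits.

1.7840 bits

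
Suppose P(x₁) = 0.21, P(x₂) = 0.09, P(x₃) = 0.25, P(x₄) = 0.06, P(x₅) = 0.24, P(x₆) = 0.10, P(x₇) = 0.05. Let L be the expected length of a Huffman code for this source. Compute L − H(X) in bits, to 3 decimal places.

0.029 bits

Entropy H = −Σ p log₂ p ≈ 2.5714 bits.
Huffman merges: 1/20+3/50→11/100; 9/100+1/10→19/100; 11/100+19/100→3/10; 21/100+6/25→9/20; 1/4+3/10→11/20; 9/20+11/20→1. L = 13/5 ≈ 2.6000.
L − H = 2.6000 − 2.5714 = 0.029 bits.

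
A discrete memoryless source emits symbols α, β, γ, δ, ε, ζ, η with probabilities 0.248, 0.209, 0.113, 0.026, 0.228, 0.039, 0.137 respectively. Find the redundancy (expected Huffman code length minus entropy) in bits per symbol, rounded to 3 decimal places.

Entropy H = −Σ p log₂ p ≈ 2.5250 bits.
Huffman merges: 13/500+39/1000→13/200; 13/200+113/1000→89/500; 137/1000+89/500→63/200; 209/1000+57/250→437/1000; 31/125+63/200→563/1000; 437/1000+563/1000→1. L = 1279/500 ≈ 2.5580.
L − H = 2.5580 − 2.5250 = 0.033 bits.

0.033 bits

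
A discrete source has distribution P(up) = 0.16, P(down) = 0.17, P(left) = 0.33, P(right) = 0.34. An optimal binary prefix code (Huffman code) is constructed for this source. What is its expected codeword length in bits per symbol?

Repeatedly combine the two least-probable nodes; the expected code length is the sum of the merged weights.
merge 4/25 + 17/100 → 33/100
merge 33/100 + 33/100 → 33/50
merge 17/50 + 33/50 → 1
L = 33/100 + 33/50 + 1 = 199/100 = 1.99 bits/symbol.

1.99 bits/symbol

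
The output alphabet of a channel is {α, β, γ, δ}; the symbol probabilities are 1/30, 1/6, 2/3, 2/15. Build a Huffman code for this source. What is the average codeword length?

Repeatedly combine the two least-probable nodes; the expected code length is the sum of the merged weights.
merge 1/30 + 2/15 → 1/6
merge 1/6 + 1/6 → 1/3
merge 1/3 + 2/3 → 1
L = 1/6 + 1/3 + 1 = 3/2 = 1.5 bits/symbol.

1.5 bits/symbol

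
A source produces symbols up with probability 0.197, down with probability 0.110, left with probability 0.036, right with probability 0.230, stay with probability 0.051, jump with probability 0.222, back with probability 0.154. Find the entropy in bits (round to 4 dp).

H = −Σ pᵢ log₂ pᵢ.
−0.197·log₂(0.197) = 0.4617
−0.110·log₂(0.110) = 0.3503
−0.036·log₂(0.036) = 0.1727
−0.230·log₂(0.230) = 0.4877
−0.051·log₂(0.051) = 0.2190
−0.222·log₂(0.222) = 0.4820
−0.154·log₂(0.154) = 0.4156
Sum ≈ 2.5890 → 2.5890 bits.

2.5890 bits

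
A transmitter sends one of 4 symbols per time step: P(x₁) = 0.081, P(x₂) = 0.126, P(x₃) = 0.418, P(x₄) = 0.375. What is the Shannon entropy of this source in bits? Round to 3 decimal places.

H = −Σ pᵢ log₂ pᵢ.
−0.081·log₂(0.081) = 0.2937
−0.126·log₂(0.126) = 0.3766
−0.418·log₂(0.418) = 0.5260
−0.375·log₂(0.375) = 0.5306
Sum ≈ 1.7269 → 1.727 bits.

1.727 bits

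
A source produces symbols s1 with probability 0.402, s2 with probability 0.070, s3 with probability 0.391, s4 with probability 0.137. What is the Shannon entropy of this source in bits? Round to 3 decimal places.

1.720 bits

H = −Σ pᵢ log₂ pᵢ.
−0.402·log₂(0.402) = 0.5285
−0.070·log₂(0.070) = 0.2686
−0.391·log₂(0.391) = 0.5297
−0.137·log₂(0.137) = 0.3929
Sum ≈ 1.7197 → 1.720 bits.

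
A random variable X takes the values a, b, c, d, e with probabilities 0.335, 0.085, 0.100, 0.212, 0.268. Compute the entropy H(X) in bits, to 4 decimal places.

2.1466 bits

H = −Σ pᵢ log₂ pᵢ.
−0.335·log₂(0.335) = 0.5286
−0.085·log₂(0.085) = 0.3023
−0.100·log₂(0.100) = 0.3322
−0.212·log₂(0.212) = 0.4744
−0.268·log₂(0.268) = 0.5091
Sum ≈ 2.1466 → 2.1466 bits.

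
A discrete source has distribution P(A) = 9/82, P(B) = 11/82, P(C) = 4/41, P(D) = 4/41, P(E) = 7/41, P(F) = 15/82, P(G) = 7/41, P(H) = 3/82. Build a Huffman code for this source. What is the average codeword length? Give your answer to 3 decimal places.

2.951 bits/symbol

Repeatedly combine the two least-probable nodes; the expected code length is the sum of the merged weights.
merge 3/82 + 4/41 → 11/82
merge 4/41 + 9/82 → 17/82
merge 11/82 + 11/82 → 11/41
merge 7/41 + 7/41 → 14/41
merge 15/82 + 17/82 → 16/41
merge 11/41 + 14/41 → 25/41
merge 16/41 + 25/41 → 1
L = 11/82 + 17/82 + 11/41 + 14/41 + 16/41 + 25/41 + 1 = 121/41 ≈ 2.951 bits/symbol.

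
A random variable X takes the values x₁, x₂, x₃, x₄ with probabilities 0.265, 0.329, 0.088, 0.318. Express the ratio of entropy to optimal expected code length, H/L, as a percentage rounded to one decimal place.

93.5%

Entropy H = −Σ p log₂ p ≈ 1.8696 bits.
Huffman merges: 11/125+53/200→353/1000; 159/500+329/1000→647/1000; 353/1000+647/1000→1. L = 2 ≈ 2.0000.
Efficiency = H/L = 1.8696/2.0000 = 93.5%.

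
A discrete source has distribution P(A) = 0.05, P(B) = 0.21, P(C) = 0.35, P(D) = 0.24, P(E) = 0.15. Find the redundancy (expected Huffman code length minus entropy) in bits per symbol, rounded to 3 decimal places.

0.076 bits

Entropy H = −Σ p log₂ p ≈ 2.1237 bits.
Huffman merges: 1/20+3/20→1/5; 1/5+21/100→41/100; 6/25+7/20→59/100; 41/100+59/100→1. L = 11/5 ≈ 2.2000.
L − H = 2.2000 − 2.1237 = 0.076 bits.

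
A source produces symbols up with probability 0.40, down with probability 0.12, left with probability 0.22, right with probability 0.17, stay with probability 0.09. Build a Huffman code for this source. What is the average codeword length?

2.19 bits/symbol

Repeatedly combine the two least-probable nodes; the expected code length is the sum of the merged weights.
merge 9/100 + 3/25 → 21/100
merge 17/100 + 21/100 → 19/50
merge 11/50 + 19/50 → 3/5
merge 2/5 + 3/5 → 1
L = 21/100 + 19/50 + 3/5 + 1 = 219/100 = 2.19 bits/symbol.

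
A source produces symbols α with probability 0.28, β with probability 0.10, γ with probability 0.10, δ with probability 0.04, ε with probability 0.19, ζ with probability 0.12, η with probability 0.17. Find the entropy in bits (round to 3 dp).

2.621 bits

H = −Σ pᵢ log₂ pᵢ.
−0.28·log₂(0.28) = 0.5142
−0.10·log₂(0.10) = 0.3322
−0.10·log₂(0.10) = 0.3322
−0.04·log₂(0.04) = 0.1858
−0.19·log₂(0.19) = 0.4552
−0.12·log₂(0.12) = 0.3671
−0.17·log₂(0.17) = 0.4346
Sum ≈ 2.6212 → 2.621 bits.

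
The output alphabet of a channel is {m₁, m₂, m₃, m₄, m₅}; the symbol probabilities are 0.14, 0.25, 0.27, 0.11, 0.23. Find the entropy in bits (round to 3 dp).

2.245 bits

H = −Σ pᵢ log₂ pᵢ.
−0.14·log₂(0.14) = 0.3971
−0.25·log₂(0.25) = 0.5000
−0.27·log₂(0.27) = 0.5100
−0.11·log₂(0.11) = 0.3503
−0.23·log₂(0.23) = 0.4877
Sum ≈ 2.2451 → 2.245 bits.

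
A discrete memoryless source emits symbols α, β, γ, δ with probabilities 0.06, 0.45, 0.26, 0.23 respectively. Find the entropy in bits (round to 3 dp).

H = −Σ pᵢ log₂ pᵢ.
−0.06·log₂(0.06) = 0.2435
−0.45·log₂(0.45) = 0.5184
−0.26·log₂(0.26) = 0.5053
−0.23·log₂(0.23) = 0.4877
Sum ≈ 1.7549 → 1.755 bits.

1.755 bits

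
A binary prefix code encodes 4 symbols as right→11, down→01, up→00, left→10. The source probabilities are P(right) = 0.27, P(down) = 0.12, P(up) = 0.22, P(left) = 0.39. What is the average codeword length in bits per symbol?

L̄ = Σ pᵢ·ℓᵢ = 0.27·2 + 0.12·2 + 0.22·2 + 0.39·2 = 2 bits/symbol.

2 bits/symbol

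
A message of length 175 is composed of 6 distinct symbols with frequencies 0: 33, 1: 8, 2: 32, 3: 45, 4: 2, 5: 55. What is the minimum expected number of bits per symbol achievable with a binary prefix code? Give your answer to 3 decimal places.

Probabilities are the counts divided by 175.
Repeatedly combine the two least-probable nodes; the expected code length is the sum of the merged weights.
merge 2/175 + 8/175 → 2/35
merge 2/35 + 32/175 → 6/25
merge 33/175 + 6/25 → 3/7
merge 9/35 + 11/35 → 4/7
merge 3/7 + 4/7 → 1
L = 2/35 + 6/25 + 3/7 + 4/7 + 1 = 402/175 ≈ 2.297 bits/symbol.

2.297 bits/symbol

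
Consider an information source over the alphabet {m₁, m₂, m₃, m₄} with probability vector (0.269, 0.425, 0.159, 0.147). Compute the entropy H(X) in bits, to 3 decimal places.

H = −Σ pᵢ log₂ pᵢ.
−0.269·log₂(0.269) = 0.5096
−0.425·log₂(0.425) = 0.5246
−0.159·log₂(0.159) = 0.4218
−0.147·log₂(0.147) = 0.4066
Sum ≈ 1.8627 → 1.863 bits.

1.863 bits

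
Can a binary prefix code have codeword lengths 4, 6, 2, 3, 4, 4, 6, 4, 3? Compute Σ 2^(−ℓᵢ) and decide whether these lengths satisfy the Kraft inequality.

With common denominator 2^6 = 64: Σ 2^(−ℓᵢ) = 4/64 + 1/64 + 16/64 + 8/64 + 4/64 + 4/64 + 1/64 + 4/64 + 8/64 = 50/64 = 0.78125.
Kraft's inequality requires Σ ≤ 1; here Σ = 0.78125 ≤ 1, so such a prefix code exists.

0.78125; yes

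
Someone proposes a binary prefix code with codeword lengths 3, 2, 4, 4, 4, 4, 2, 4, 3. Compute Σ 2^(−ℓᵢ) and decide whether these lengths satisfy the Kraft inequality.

1.0625; no

With common denominator 2^4 = 16: Σ 2^(−ℓᵢ) = 2/16 + 4/16 + 1/16 + 1/16 + 1/16 + 1/16 + 4/16 + 1/16 + 2/16 = 17/16 = 1.0625.
Kraft's inequality requires Σ ≤ 1; here Σ = 1.0625 > 1, so no such prefix code exists.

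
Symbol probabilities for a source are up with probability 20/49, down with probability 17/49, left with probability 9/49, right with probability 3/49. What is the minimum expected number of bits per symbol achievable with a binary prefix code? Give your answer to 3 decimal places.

1.837 bits/symbol

Repeatedly combine the two least-probable nodes; the expected code length is the sum of the merged weights.
merge 3/49 + 9/49 → 12/49
merge 12/49 + 17/49 → 29/49
merge 20/49 + 29/49 → 1
L = 12/49 + 29/49 + 1 = 90/49 ≈ 1.837 bits/symbol.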